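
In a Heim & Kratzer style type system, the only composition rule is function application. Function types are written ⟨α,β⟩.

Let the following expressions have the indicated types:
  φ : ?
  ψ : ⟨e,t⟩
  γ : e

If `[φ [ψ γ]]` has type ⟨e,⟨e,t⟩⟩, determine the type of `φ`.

For [φ [ψ γ]] to have type ⟨e,⟨e,t⟩⟩ with [ψ γ] of type t, φ must be the function: φ : ⟨t,⟨e,⟨e,t⟩⟩⟩.

⟨t,⟨e,⟨e,t⟩⟩⟩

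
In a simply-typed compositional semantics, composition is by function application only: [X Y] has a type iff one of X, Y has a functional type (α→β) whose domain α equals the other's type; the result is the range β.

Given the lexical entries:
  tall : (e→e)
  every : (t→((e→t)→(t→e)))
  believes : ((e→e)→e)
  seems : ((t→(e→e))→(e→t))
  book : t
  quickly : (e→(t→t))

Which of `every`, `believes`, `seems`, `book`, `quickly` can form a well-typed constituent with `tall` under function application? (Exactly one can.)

believes

every : (t→((e→t)→(t→e))) — does not combine with tall.
believes — combines: believes : ((e→e)→e) takes tall : (e→e) as argument, giving e.
seems : ((t→(e→e))→(e→t)) — does not combine with tall.
book : t — does not combine with tall.
quickly : (e→(t→t)) — does not combine with tall.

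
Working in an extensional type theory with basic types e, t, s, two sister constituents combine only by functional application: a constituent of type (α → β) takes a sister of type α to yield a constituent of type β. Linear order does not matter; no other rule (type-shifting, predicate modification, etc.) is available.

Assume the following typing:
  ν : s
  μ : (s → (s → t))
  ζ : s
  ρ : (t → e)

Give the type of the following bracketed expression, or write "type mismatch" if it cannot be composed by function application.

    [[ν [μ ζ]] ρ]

[μ ζ]: functor μ : (s → (s → t)), argument ζ : s; result (s → t).
[ν [μ ζ]]: functor [μ ζ] : (s → t), argument ν : s; result t.
[[ν [μ ζ]] ρ]: functor ρ : (t → e), argument [ν [μ ζ]] : t; result e.

e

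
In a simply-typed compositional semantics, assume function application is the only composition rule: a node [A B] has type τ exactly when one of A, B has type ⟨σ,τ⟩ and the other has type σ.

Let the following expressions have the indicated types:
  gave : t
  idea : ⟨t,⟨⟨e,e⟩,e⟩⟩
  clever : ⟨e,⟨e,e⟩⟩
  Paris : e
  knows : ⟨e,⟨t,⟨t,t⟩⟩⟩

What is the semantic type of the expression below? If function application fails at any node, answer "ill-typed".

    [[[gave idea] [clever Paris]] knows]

⟨t,⟨t,t⟩⟩

At [gave idea], idea : ⟨t,⟨⟨e,e⟩,e⟩⟩ takes gave : t, giving ⟨⟨e,e⟩,e⟩.
At [clever Paris], clever : ⟨e,⟨e,e⟩⟩ takes Paris : e, giving ⟨e,e⟩.
At [[gave idea] [clever Paris]], [gave idea] : ⟨⟨e,e⟩,e⟩ takes [clever Paris] : ⟨e,e⟩, giving e.
At [[[gave idea] [clever Paris]] knows], knows : ⟨e,⟨t,⟨t,t⟩⟩⟩ takes [[gave idea] [clever Paris]] : e, giving ⟨t,⟨t,t⟩⟩.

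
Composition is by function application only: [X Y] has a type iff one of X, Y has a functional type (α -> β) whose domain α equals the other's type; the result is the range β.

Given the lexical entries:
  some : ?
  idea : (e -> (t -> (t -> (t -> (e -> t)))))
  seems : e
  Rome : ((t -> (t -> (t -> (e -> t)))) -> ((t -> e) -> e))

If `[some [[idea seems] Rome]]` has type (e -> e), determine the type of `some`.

At [some [[idea seems] Rome]] (required: (e -> e)): [[idea seems] Rome] is ((t -> e) -> e), which is not a function with range (e -> e); hence some is the functor — type (((t -> e) -> e) -> (e -> e)).

(((t -> e) -> e) -> (e -> e))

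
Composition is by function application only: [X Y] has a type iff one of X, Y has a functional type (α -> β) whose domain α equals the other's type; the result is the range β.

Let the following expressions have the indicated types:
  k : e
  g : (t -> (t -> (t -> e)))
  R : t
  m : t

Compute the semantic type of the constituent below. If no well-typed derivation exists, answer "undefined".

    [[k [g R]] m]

[g R]: g is (t -> (t -> (t -> e))), R is t; result (t -> (t -> e)).
[k [g R]]: e and (t -> (t -> e)) cannot combine by function application — type clash.

undefined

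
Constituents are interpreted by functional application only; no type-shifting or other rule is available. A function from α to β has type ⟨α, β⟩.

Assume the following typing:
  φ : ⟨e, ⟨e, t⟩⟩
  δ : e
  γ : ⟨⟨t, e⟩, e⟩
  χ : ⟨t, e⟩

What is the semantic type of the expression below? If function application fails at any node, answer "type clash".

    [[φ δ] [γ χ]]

At [φ δ], φ : ⟨e, ⟨e, t⟩⟩ takes δ : e, giving ⟨e, t⟩.
At [γ χ], γ : ⟨⟨t, e⟩, e⟩ takes χ : ⟨t, e⟩, giving e.
At [[φ δ] [γ χ]], [φ δ] : ⟨e, t⟩ takes [γ χ] : e, giving t.

t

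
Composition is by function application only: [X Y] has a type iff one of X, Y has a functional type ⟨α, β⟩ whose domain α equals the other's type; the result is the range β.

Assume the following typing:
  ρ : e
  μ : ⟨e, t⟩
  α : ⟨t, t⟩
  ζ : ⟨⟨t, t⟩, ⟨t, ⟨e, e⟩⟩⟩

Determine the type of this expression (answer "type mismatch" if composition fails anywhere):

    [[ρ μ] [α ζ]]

[ρ μ]: ⟨e, t⟩ applied to e yields t.
[α ζ]: ⟨⟨t, t⟩, ⟨t, ⟨e, e⟩⟩⟩ applied to ⟨t, t⟩ yields ⟨t, ⟨e, e⟩⟩.
[[ρ μ] [α ζ]]: ⟨t, ⟨e, e⟩⟩ applied to t yields ⟨e, e⟩.

⟨e, e⟩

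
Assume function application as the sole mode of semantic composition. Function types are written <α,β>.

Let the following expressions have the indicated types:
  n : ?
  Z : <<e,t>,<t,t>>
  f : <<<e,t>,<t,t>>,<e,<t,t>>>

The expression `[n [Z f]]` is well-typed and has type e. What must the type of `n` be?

<<e,<t,t>>,e>

At [n [Z f]] (required: e): [Z f] is <e,<t,t>>, which is not a function with range e; hence n is the functor — type <<e,<t,t>>,e>.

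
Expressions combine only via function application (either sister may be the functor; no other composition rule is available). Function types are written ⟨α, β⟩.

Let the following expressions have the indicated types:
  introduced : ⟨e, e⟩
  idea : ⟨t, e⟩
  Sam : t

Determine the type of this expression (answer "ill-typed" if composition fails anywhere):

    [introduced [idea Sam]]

[idea Sam] — idea of type ⟨t, e⟩ combines with Sam of type t: type e.
[introduced [idea Sam]] — introduced of type ⟨e, e⟩ combines with [idea Sam] of type e: type e.

e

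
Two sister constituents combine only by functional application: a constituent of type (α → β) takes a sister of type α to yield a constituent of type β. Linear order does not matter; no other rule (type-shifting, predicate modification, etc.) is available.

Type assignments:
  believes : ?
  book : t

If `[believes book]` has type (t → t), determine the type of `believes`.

For [believes book] to have type (t → t) with book of type t, believes must be the function: believes : (t → (t → t)).

(t → (t → t))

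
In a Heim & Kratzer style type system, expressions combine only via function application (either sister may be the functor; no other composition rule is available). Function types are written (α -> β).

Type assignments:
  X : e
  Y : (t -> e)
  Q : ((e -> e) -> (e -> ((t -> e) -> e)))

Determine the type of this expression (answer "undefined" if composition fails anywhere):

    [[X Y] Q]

[X Y]: e with (t -> e) — neither is a function whose domain matches the other; composition fails here.

undefined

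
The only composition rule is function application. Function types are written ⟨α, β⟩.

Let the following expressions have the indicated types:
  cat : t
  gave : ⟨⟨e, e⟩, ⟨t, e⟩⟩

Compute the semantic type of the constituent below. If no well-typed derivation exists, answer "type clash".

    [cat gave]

type clash

[cat gave]: t and ⟨⟨e, e⟩, ⟨t, e⟩⟩ cannot combine by function application — type clash.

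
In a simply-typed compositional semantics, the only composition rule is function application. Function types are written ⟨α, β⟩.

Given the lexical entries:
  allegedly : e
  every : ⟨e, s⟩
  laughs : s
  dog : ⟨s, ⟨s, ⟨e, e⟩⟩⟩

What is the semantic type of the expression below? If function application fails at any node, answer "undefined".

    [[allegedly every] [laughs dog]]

[allegedly every]: functor every : ⟨e, s⟩, argument allegedly : e; result s.
[laughs dog]: functor dog : ⟨s, ⟨s, ⟨e, e⟩⟩⟩, argument laughs : s; result ⟨s, ⟨e, e⟩⟩.
[[allegedly every] [laughs dog]]: functor [laughs dog] : ⟨s, ⟨e, e⟩⟩, argument [allegedly every] : s; result ⟨e, e⟩.

⟨e, e⟩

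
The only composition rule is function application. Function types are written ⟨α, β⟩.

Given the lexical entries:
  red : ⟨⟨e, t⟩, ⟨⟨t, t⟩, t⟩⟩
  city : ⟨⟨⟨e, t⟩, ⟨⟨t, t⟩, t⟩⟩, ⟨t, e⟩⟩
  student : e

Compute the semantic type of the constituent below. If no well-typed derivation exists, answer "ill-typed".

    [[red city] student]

[red city]: functor city : ⟨⟨⟨e, t⟩, ⟨⟨t, t⟩, t⟩⟩, ⟨t, e⟩⟩, argument red : ⟨⟨e, t⟩, ⟨⟨t, t⟩, t⟩⟩; result ⟨t, e⟩.
[[red city] student]: ⟨t, e⟩ and e cannot combine by function application — type clash.

ill-typed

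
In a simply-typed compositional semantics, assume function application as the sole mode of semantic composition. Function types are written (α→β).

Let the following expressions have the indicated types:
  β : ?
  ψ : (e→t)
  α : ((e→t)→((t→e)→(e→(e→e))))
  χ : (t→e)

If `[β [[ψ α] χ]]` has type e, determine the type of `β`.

((e→(e→e))→e)

[β [[ψ α] χ]] is required to be e. [[ψ α] χ] : (e→(e→e)) cannot yield e as functor, so β : ((e→(e→e))→e).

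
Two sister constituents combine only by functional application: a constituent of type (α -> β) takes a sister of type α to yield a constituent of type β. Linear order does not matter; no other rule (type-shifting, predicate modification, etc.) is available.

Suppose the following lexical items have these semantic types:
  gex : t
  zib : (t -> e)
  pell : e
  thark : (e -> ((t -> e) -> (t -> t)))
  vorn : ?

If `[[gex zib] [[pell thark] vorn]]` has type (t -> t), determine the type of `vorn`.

(((t -> e) -> (t -> t)) -> (e -> (t -> t)))

[[gex zib] [[pell thark] vorn]] is required to be (t -> t). [gex zib] : e cannot yield (t -> t) as functor, so [[pell thark] vorn] : (e -> (t -> t)).
[[pell thark] vorn] is required to be (e -> (t -> t)). [pell thark] : ((t -> e) -> (t -> t)) cannot yield (e -> (t -> t)) as functor, so vorn : (((t -> e) -> (t -> t)) -> (e -> (t -> t))).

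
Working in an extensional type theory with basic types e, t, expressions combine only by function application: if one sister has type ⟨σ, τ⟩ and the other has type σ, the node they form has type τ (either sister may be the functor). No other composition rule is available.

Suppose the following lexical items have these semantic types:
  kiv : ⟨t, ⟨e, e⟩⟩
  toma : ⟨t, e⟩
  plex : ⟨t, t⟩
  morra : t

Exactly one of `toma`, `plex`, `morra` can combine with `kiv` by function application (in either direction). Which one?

morra

toma : ⟨t, e⟩ — neither side's domain matches the other.
plex : ⟨t, t⟩ — neither side's domain matches the other.
morra — combines: kiv : ⟨t, ⟨e, e⟩⟩ takes morra : t as argument, giving ⟨e, e⟩.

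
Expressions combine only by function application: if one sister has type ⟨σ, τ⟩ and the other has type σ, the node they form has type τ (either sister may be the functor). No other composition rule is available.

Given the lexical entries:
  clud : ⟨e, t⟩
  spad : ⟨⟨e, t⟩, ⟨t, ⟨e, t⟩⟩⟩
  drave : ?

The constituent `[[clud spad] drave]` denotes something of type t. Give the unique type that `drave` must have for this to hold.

At [[clud spad] drave] (required: t): [clud spad] is ⟨t, ⟨e, t⟩⟩, which is not a function with range t; hence drave is the functor — type ⟨⟨t, ⟨e, t⟩⟩, t⟩.

⟨⟨t, ⟨e, t⟩⟩, t⟩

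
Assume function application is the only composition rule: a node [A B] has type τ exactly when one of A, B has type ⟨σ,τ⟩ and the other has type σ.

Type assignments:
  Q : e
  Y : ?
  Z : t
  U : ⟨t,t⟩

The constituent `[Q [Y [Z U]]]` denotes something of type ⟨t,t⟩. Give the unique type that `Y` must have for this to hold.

⟨t,⟨e,⟨t,t⟩⟩⟩

[Q [Y [Z U]]] must have type ⟨t,t⟩. The sister Q has type e; that is not a function onto ⟨t,t⟩, so [Y [Z U]] must be the functor, of type ⟨e,⟨t,t⟩⟩.
[Y [Z U]] must have type ⟨e,⟨t,t⟩⟩. The sister [Z U] has type t; that is not a function onto ⟨e,⟨t,t⟩⟩, so Y must be the functor, of type ⟨t,⟨e,⟨t,t⟩⟩⟩.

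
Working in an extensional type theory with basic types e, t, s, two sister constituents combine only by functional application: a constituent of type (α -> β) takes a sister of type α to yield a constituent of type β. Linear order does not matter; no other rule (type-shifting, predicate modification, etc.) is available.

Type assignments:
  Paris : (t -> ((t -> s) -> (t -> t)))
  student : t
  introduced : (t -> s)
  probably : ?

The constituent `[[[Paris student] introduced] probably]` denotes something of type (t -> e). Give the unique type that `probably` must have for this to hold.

[[[Paris student] introduced] probably] is required to be (t -> e). [[Paris student] introduced] : (t -> t) cannot yield (t -> e) as functor, so probably : ((t -> t) -> (t -> e)).

((t -> t) -> (t -> e))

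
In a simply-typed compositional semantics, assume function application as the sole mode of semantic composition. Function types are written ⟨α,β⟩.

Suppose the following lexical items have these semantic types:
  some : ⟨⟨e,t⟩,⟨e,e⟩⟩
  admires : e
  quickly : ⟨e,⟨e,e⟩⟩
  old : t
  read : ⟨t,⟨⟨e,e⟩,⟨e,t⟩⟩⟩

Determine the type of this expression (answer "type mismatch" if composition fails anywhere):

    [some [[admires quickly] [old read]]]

[admires quickly]: ⟨e,⟨e,e⟩⟩ applied to e yields ⟨e,e⟩.
[old read]: ⟨t,⟨⟨e,e⟩,⟨e,t⟩⟩⟩ applied to t yields ⟨⟨e,e⟩,⟨e,t⟩⟩.
[[admires quickly] [old read]]: ⟨⟨e,e⟩,⟨e,t⟩⟩ applied to ⟨e,e⟩ yields ⟨e,t⟩.
[some [[admires quickly] [old read]]]: ⟨⟨e,t⟩,⟨e,e⟩⟩ applied to ⟨e,t⟩ yields ⟨e,e⟩.

⟨e,e⟩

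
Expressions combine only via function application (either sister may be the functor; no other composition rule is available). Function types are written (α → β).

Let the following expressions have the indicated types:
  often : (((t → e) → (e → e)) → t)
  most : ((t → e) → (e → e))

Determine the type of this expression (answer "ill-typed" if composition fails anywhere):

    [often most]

[often most]: functor often : (((t → e) → (e → e)) → t), argument most : ((t → e) → (e → e)); result t.

t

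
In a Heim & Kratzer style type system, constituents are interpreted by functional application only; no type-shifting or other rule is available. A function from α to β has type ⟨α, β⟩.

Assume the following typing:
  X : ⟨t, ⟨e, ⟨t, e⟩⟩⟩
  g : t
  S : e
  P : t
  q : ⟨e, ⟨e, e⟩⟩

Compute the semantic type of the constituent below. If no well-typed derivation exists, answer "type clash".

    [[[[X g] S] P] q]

[X g]: functor X : ⟨t, ⟨e, ⟨t, e⟩⟩⟩, argument g : t; result ⟨e, ⟨t, e⟩⟩.
[[X g] S]: functor [X g] : ⟨e, ⟨t, e⟩⟩, argument S : e; result ⟨t, e⟩.
[[[X g] S] P]: functor [[X g] S] : ⟨t, e⟩, argument P : t; result e.
[[[[X g] S] P] q]: functor q : ⟨e, ⟨e, e⟩⟩, argument [[[X g] S] P] : e; result ⟨e, e⟩.

⟨e, e⟩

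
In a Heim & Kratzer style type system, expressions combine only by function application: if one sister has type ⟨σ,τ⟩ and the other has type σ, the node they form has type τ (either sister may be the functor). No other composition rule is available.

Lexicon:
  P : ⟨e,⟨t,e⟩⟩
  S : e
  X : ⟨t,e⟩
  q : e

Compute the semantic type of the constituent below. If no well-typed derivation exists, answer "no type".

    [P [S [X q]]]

[X q]: ⟨t,e⟩ and e cannot combine by function application — type clash.

no type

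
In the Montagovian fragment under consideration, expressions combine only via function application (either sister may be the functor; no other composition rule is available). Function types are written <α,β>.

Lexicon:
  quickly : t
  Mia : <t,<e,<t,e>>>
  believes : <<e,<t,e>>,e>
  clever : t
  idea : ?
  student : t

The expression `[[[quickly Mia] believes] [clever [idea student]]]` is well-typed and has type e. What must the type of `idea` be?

<t,<t,<e,e>>>

At [[[quickly Mia] believes] [clever [idea student]]] (required: e): [[quickly Mia] believes] is e, which is not a function with range e; hence [clever [idea student]] is the functor — type <e,e>.
At [clever [idea student]] (required: <e,e>): clever is t, which is not a function with range <e,e>; hence [idea student] is the functor — type <t,<e,e>>.
At [idea student] (required: <t,<e,e>>): student is t, which is not a function with range <t,<e,e>>; hence idea is the functor — type <t,<t,<e,e>>>.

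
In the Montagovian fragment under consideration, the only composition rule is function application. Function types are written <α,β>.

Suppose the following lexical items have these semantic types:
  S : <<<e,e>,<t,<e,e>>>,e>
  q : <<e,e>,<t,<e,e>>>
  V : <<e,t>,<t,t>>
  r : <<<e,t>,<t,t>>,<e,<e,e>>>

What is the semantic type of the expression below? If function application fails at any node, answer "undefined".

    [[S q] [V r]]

<e,e>

[S q]: S is <<<e,e>,<t,<e,e>>>,e>, q is <<e,e>,<t,<e,e>>>; result e.
[V r]: r is <<<e,t>,<t,t>>,<e,<e,e>>>, V is <<e,t>,<t,t>>; result <e,<e,e>>.
[[S q] [V r]]: [V r] is <e,<e,e>>, [S q] is e; result <e,e>.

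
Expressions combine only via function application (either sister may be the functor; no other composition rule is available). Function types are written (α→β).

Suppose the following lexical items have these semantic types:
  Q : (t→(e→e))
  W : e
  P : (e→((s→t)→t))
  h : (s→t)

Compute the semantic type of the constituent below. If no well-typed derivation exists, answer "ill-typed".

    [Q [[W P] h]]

[W P]: functor P : (e→((s→t)→t)), argument W : e; result ((s→t)→t).
[[W P] h]: functor [W P] : ((s→t)→t), argument h : (s→t); result t.
[Q [[W P] h]]: functor Q : (t→(e→e)), argument [[W P] h] : t; result (e→e).

(e→e)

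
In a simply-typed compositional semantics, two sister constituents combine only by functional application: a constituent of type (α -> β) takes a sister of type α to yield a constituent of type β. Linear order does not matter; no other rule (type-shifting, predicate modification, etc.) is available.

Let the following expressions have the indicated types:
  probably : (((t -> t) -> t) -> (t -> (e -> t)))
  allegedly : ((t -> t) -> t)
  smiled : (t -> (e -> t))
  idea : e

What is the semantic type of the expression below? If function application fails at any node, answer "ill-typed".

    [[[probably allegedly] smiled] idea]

ill-typed

[probably allegedly]: functor probably : (((t -> t) -> t) -> (t -> (e -> t))), argument allegedly : ((t -> t) -> t); result (t -> (e -> t)).
At [[probably allegedly] smiled]: neither (t -> (e -> t)) nor (t -> (e -> t)) can take the other as argument; the node is ill-typed.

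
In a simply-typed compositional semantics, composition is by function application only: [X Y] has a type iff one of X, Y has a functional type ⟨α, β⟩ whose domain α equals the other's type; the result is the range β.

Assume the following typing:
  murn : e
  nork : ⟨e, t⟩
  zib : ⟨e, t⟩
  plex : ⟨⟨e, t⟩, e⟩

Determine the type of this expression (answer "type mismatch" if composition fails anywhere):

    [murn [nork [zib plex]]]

[zib plex]: plex is ⟨⟨e, t⟩, e⟩, zib is ⟨e, t⟩; result e.
[nork [zib plex]]: nork is ⟨e, t⟩, [zib plex] is e; result t.
[murn [nork [zib plex]]]: e with t — neither is a function whose domain matches the other; composition fails here.

type mismatch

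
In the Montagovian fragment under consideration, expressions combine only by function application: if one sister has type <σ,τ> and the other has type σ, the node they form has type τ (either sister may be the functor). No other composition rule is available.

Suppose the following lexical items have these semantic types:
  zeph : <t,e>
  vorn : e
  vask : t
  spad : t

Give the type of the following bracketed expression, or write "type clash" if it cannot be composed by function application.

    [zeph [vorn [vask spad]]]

At [vask spad]: neither t nor t can take the other as argument; the node is ill-typed.

type clash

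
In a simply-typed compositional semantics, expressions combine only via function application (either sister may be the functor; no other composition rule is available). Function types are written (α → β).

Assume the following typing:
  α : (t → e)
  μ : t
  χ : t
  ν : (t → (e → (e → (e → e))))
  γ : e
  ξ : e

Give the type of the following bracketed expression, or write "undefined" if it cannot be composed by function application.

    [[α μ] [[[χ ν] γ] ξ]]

[α μ]: functor α : (t → e), argument μ : t; result e.
[χ ν]: functor ν : (t → (e → (e → (e → e)))), argument χ : t; result (e → (e → (e → e))).
[[χ ν] γ]: functor [χ ν] : (e → (e → (e → e))), argument γ : e; result (e → (e → e)).
[[[χ ν] γ] ξ]: functor [[χ ν] γ] : (e → (e → e)), argument ξ : e; result (e → e).
[[α μ] [[[χ ν] γ] ξ]]: functor [[[χ ν] γ] ξ] : (e → e), argument [α μ] : e; result e.

e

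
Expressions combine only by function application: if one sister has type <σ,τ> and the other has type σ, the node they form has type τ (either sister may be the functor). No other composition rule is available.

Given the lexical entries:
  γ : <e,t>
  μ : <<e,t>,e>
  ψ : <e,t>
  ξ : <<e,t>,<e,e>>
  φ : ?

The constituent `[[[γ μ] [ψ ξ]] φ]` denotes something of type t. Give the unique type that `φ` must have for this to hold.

<e,t>

At [[[γ μ] [ψ ξ]] φ] (required: t): [[γ μ] [ψ ξ]] is e, which is not a function with range t; hence φ is the functor — type <e,t>.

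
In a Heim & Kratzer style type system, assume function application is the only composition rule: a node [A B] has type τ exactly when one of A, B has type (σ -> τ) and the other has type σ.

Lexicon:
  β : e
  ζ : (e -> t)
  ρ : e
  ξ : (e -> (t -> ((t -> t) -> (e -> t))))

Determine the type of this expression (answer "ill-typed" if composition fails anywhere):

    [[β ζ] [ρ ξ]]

[β ζ]: ζ is (e -> t), β is e; result t.
[ρ ξ]: ξ is (e -> (t -> ((t -> t) -> (e -> t)))), ρ is e; result (t -> ((t -> t) -> (e -> t))).
[[β ζ] [ρ ξ]]: [ρ ξ] is (t -> ((t -> t) -> (e -> t))), [β ζ] is t; result ((t -> t) -> (e -> t)).

((t -> t) -> (e -> t))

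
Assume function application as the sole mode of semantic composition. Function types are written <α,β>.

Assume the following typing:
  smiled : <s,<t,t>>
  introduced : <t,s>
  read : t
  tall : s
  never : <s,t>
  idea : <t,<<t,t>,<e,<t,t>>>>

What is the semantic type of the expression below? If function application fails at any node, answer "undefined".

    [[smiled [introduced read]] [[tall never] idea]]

[introduced read] — introduced of type <t,s> combines with read of type t: type s.
[smiled [introduced read]] — smiled of type <s,<t,t>> combines with [introduced read] of type s: type <t,t>.
[tall never] — never of type <s,t> combines with tall of type s: type t.
[[tall never] idea] — idea of type <t,<<t,t>,<e,<t,t>>>> combines with [tall never] of type t: type <<t,t>,<e,<t,t>>>.
[[smiled [introduced read]] [[tall never] idea]] — [[tall never] idea] of type <<t,t>,<e,<t,t>>> combines with [smiled [introduced read]] of type <t,t>: type <e,<t,t>>.

<e,<t,t>>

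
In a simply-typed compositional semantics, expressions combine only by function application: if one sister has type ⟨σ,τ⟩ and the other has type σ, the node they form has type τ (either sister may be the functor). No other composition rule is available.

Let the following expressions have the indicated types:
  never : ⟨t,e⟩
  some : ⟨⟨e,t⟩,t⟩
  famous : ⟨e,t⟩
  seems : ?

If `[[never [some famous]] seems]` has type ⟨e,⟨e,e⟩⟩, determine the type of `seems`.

⟨e,⟨e,⟨e,e⟩⟩⟩

[[never [some famous]] seems] is required to be ⟨e,⟨e,e⟩⟩. [never [some famous]] : e cannot yield ⟨e,⟨e,e⟩⟩ as functor, so seems : ⟨e,⟨e,⟨e,e⟩⟩⟩.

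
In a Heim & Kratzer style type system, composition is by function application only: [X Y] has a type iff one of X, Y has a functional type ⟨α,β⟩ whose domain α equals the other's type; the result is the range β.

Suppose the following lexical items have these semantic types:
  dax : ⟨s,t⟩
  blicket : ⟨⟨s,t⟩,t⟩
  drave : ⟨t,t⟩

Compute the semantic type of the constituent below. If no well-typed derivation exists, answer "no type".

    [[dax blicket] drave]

[dax blicket]: blicket is ⟨⟨s,t⟩,t⟩, dax is ⟨s,t⟩; result t.
[[dax blicket] drave]: drave is ⟨t,t⟩, [dax blicket] is t; result t.

t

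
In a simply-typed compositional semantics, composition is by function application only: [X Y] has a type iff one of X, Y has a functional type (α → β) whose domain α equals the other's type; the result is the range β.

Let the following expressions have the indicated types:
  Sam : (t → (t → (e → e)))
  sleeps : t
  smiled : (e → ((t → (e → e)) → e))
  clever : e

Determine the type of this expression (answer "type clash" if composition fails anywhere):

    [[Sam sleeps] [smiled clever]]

e

[Sam sleeps]: Sam is (t → (t → (e → e))), sleeps is t; result (t → (e → e)).
[smiled clever]: smiled is (e → ((t → (e → e)) → e)), clever is e; result ((t → (e → e)) → e).
[[Sam sleeps] [smiled clever]]: [smiled clever] is ((t → (e → e)) → e), [Sam sleeps] is (t → (e → e)); result e.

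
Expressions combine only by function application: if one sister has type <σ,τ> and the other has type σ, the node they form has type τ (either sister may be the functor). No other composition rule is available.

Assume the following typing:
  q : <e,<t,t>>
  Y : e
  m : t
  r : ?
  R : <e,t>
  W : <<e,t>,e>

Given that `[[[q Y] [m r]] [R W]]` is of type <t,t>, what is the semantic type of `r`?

<t,<<t,t>,<e,<t,t>>>>

For [[[q Y] [m r]] [R W]] to have type <t,t> with [R W] of type e, [[q Y] [m r]] must be the function: [[q Y] [m r]] : <e,<t,t>>.
For [[q Y] [m r]] to have type <e,<t,t>> with [q Y] of type <t,t>, [m r] must be the function: [m r] : <<t,t>,<e,<t,t>>>.
For [m r] to have type <<t,t>,<e,<t,t>>> with m of type t, r must be the function: r : <t,<<t,t>,<e,<t,t>>>>.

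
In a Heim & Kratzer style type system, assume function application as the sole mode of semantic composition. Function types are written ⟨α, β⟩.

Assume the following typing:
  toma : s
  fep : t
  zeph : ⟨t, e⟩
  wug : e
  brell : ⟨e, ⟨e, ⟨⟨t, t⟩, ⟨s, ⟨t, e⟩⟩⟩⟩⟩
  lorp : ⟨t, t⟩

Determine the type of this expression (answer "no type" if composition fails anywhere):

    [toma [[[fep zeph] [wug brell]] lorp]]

[fep zeph]: ⟨t, e⟩ applied to t yields e.
[wug brell]: ⟨e, ⟨e, ⟨⟨t, t⟩, ⟨s, ⟨t, e⟩⟩⟩⟩⟩ applied to e yields ⟨e, ⟨⟨t, t⟩, ⟨s, ⟨t, e⟩⟩⟩⟩.
[[fep zeph] [wug brell]]: ⟨e, ⟨⟨t, t⟩, ⟨s, ⟨t, e⟩⟩⟩⟩ applied to e yields ⟨⟨t, t⟩, ⟨s, ⟨t, e⟩⟩⟩.
[[[fep zeph] [wug brell]] lorp]: ⟨⟨t, t⟩, ⟨s, ⟨t, e⟩⟩⟩ applied to ⟨t, t⟩ yields ⟨s, ⟨t, e⟩⟩.
[toma [[[fep zeph] [wug brell]] lorp]]: ⟨s, ⟨t, e⟩⟩ applied to s yields ⟨t, e⟩.

⟨t, e⟩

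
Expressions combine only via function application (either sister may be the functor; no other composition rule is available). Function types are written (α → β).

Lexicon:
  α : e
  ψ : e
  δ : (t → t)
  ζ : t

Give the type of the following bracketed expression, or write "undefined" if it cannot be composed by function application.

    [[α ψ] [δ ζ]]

[α ψ]: e and e cannot combine by function application — type clash.

undefined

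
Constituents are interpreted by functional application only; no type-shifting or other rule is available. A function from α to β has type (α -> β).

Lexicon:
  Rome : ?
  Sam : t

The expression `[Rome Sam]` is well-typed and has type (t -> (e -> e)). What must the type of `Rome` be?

[Rome Sam] is required to be (t -> (e -> e)). Sam : t cannot yield (t -> (e -> e)) as functor, so Rome : (t -> (t -> (e -> e))).

(t -> (t -> (e -> e)))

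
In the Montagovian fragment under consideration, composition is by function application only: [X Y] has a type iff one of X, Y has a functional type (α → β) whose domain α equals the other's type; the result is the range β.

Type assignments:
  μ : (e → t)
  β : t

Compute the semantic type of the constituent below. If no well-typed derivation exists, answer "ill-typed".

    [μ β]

At [μ β]: neither (e → t) nor t can take the other as argument; the node is ill-typed.

ill-typed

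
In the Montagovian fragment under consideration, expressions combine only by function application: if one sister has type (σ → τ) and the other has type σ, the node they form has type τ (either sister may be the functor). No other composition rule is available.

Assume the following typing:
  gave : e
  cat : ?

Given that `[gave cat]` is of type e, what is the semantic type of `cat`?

(e → e)

[gave cat] must have type e. The sister gave has type e; that is not a function onto e, so cat must be the functor, of type (e → e).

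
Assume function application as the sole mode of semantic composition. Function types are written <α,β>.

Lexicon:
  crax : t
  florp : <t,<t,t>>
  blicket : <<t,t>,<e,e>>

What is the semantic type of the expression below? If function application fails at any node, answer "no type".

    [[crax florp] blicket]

At [crax florp], florp : <t,<t,t>> takes crax : t, giving <t,t>.
At [[crax florp] blicket], blicket : <<t,t>,<e,e>> takes [crax florp] : <t,t>, giving <e,e>.

<e,e>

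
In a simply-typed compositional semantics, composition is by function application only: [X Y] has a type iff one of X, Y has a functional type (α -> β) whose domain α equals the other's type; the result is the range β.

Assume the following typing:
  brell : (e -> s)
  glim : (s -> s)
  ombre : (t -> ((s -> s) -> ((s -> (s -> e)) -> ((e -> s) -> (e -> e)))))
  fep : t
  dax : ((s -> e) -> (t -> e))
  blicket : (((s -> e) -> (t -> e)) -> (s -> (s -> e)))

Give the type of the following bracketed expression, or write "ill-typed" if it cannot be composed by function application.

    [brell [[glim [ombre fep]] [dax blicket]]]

[ombre fep]: ombre is (t -> ((s -> s) -> ((s -> (s -> e)) -> ((e -> s) -> (e -> e))))), fep is t; result ((s -> s) -> ((s -> (s -> e)) -> ((e -> s) -> (e -> e)))).
[glim [ombre fep]]: [ombre fep] is ((s -> s) -> ((s -> (s -> e)) -> ((e -> s) -> (e -> e)))), glim is (s -> s); result ((s -> (s -> e)) -> ((e -> s) -> (e -> e))).
[dax blicket]: blicket is (((s -> e) -> (t -> e)) -> (s -> (s -> e))), dax is ((s -> e) -> (t -> e)); result (s -> (s -> e)).
[[glim [ombre fep]] [dax blicket]]: [glim [ombre fep]] is ((s -> (s -> e)) -> ((e -> s) -> (e -> e))), [dax blicket] is (s -> (s -> e)); result ((e -> s) -> (e -> e)).
[brell [[glim [ombre fep]] [dax blicket]]]: [[glim [ombre fep]] [dax blicket]] is ((e -> s) -> (e -> e)), brell is (e -> s); result (e -> e).

(e -> e)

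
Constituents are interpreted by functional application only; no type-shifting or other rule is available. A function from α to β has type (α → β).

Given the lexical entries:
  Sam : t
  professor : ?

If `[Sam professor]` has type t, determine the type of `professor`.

(t → t)

[Sam professor] is required to be t. Sam : t cannot yield t as functor, so professor : (t → t).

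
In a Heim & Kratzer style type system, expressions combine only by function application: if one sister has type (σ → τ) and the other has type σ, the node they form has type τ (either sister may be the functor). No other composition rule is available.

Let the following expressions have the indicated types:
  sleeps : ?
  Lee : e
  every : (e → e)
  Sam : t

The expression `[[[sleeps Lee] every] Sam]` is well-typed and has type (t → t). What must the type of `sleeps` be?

(e → ((e → e) → (t → (t → t))))

[[[sleeps Lee] every] Sam] is required to be (t → t). Sam : t cannot yield (t → t) as functor, so [[sleeps Lee] every] : (t → (t → t)).
[[sleeps Lee] every] is required to be (t → (t → t)). every : (e → e) cannot yield (t → (t → t)) as functor, so [sleeps Lee] : ((e → e) → (t → (t → t))).
[sleeps Lee] is required to be ((e → e) → (t → (t → t))). Lee : e cannot yield ((e → e) → (t → (t → t))) as functor, so sleeps : (e → ((e → e) → (t → (t → t)))).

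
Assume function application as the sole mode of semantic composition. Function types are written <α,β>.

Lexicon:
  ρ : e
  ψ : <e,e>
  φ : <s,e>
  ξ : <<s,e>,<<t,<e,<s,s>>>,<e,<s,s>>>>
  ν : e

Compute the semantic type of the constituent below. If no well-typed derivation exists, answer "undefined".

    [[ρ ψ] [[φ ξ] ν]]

undefined

[ρ ψ]: functor ψ : <e,e>, argument ρ : e; result e.
[φ ξ]: functor ξ : <<s,e>,<<t,<e,<s,s>>>,<e,<s,s>>>>, argument φ : <s,e>; result <<t,<e,<s,s>>>,<e,<s,s>>>.
[[φ ξ] ν]: <<t,<e,<s,s>>>,<e,<s,s>>> with e — neither is a function whose domain matches the other; composition fails here.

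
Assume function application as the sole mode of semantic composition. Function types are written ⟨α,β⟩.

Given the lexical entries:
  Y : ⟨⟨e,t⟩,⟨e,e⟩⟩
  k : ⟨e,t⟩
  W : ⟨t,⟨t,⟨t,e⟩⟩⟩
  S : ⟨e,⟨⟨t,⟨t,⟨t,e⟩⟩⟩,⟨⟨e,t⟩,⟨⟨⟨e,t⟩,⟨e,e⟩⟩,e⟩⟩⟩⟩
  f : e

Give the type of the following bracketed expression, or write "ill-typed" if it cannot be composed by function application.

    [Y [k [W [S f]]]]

[S f] — S of type ⟨e,⟨⟨t,⟨t,⟨t,e⟩⟩⟩,⟨⟨e,t⟩,⟨⟨⟨e,t⟩,⟨e,e⟩⟩,e⟩⟩⟩⟩ combines with f of type e: type ⟨⟨t,⟨t,⟨t,e⟩⟩⟩,⟨⟨e,t⟩,⟨⟨⟨e,t⟩,⟨e,e⟩⟩,e⟩⟩⟩.
[W [S f]] — [S f] of type ⟨⟨t,⟨t,⟨t,e⟩⟩⟩,⟨⟨e,t⟩,⟨⟨⟨e,t⟩,⟨e,e⟩⟩,e⟩⟩⟩ combines with W of type ⟨t,⟨t,⟨t,e⟩⟩⟩: type ⟨⟨e,t⟩,⟨⟨⟨e,t⟩,⟨e,e⟩⟩,e⟩⟩.
[k [W [S f]]] — [W [S f]] of type ⟨⟨e,t⟩,⟨⟨⟨e,t⟩,⟨e,e⟩⟩,e⟩⟩ combines with k of type ⟨e,t⟩: type ⟨⟨⟨e,t⟩,⟨e,e⟩⟩,e⟩.
[Y [k [W [S f]]]] — [k [W [S f]]] of type ⟨⟨⟨e,t⟩,⟨e,e⟩⟩,e⟩ combines with Y of type ⟨⟨e,t⟩,⟨e,e⟩⟩: type e.

e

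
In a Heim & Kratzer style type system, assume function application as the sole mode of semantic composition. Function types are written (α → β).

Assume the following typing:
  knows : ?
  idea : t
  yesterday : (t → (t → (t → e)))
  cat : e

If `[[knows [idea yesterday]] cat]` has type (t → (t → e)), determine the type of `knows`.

[[knows [idea yesterday]] cat] is required to be (t → (t → e)). cat : e cannot yield (t → (t → e)) as functor, so [knows [idea yesterday]] : (e → (t → (t → e))).
[knows [idea yesterday]] is required to be (e → (t → (t → e))). [idea yesterday] : (t → (t → e)) cannot yield (e → (t → (t → e))) as functor, so knows : ((t → (t → e)) → (e → (t → (t → e)))).

((t → (t → e)) → (e → (t → (t → e))))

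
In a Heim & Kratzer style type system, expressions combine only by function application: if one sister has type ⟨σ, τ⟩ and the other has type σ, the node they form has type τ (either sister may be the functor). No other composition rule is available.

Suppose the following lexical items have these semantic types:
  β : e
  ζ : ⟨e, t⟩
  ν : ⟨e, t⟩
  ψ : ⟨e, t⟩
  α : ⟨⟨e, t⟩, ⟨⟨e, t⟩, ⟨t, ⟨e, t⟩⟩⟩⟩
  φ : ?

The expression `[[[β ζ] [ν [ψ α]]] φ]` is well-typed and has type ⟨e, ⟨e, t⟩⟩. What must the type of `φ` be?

⟨⟨e, t⟩, ⟨e, ⟨e, t⟩⟩⟩

[[[β ζ] [ν [ψ α]]] φ] must have type ⟨e, ⟨e, t⟩⟩. The sister [[β ζ] [ν [ψ α]]] has type ⟨e, t⟩; that is not a function onto ⟨e, ⟨e, t⟩⟩, so φ must be the functor, of type ⟨⟨e, t⟩, ⟨e, ⟨e, t⟩⟩⟩.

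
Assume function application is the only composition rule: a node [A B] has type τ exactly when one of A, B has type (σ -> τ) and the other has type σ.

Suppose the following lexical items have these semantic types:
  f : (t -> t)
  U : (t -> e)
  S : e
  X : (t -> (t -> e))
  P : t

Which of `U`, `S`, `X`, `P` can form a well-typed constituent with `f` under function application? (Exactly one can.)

U : (t -> e) — does not combine with f.
S : e — does not combine with f.
X : (t -> (t -> e)) — does not combine with f.
P — combines: f : (t -> t) takes P : t as argument, giving t.

P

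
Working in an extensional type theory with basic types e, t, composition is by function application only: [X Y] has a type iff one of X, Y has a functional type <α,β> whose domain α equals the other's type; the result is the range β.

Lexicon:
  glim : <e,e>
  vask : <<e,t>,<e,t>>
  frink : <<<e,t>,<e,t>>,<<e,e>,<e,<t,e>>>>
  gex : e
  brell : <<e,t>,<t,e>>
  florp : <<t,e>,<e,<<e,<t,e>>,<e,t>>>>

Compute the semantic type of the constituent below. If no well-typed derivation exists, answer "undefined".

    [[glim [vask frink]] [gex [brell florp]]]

undefined

[vask frink]: <<<e,t>,<e,t>>,<<e,e>,<e,<t,e>>>> applied to <<e,t>,<e,t>> yields <<e,e>,<e,<t,e>>>.
[glim [vask frink]]: <<e,e>,<e,<t,e>>> applied to <e,e> yields <e,<t,e>>.
[brell florp]: <<e,t>,<t,e>> and <<t,e>,<e,<<e,<t,e>>,<e,t>>>> cannot combine by function application — type clash.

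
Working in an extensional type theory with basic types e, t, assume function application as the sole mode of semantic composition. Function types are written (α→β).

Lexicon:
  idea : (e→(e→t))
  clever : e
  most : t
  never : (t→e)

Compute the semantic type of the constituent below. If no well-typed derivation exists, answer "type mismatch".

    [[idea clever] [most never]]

t

[idea clever] — idea of type (e→(e→t)) combines with clever of type e: type (e→t).
[most never] — never of type (t→e) combines with most of type t: type e.
[[idea clever] [most never]] — [idea clever] of type (e→t) combines with [most never] of type e: type t.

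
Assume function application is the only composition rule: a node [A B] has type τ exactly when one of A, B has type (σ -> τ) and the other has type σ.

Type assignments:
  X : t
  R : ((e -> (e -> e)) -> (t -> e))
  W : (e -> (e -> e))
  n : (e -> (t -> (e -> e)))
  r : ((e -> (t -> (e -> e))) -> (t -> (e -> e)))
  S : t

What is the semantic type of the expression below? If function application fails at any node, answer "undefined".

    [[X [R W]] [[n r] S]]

[R W]: functor R : ((e -> (e -> e)) -> (t -> e)), argument W : (e -> (e -> e)); result (t -> e).
[X [R W]]: functor [R W] : (t -> e), argument X : t; result e.
[n r]: functor r : ((e -> (t -> (e -> e))) -> (t -> (e -> e))), argument n : (e -> (t -> (e -> e))); result (t -> (e -> e)).
[[n r] S]: functor [n r] : (t -> (e -> e)), argument S : t; result (e -> e).
[[X [R W]] [[n r] S]]: functor [[n r] S] : (e -> e), argument [X [R W]] : e; result e.

e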